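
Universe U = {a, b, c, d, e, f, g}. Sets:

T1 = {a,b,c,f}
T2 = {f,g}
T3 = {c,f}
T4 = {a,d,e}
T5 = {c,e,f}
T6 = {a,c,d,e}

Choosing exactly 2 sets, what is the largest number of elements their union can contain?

Choosing T1, T4 covers {a, b, c, d, e, f} — 6 elements.
No choice of 2 sets does better; here g is left uncovered.

6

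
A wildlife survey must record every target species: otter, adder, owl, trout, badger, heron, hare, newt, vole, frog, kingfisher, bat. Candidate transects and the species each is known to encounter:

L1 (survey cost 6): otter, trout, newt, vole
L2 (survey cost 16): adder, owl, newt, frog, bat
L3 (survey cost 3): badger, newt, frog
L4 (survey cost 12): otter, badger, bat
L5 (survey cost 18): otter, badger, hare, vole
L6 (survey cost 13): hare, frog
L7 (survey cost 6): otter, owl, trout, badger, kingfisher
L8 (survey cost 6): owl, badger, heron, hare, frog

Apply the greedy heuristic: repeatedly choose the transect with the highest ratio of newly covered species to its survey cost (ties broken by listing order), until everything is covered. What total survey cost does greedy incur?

37

Pick 1: L3 adds 3 new (badger, newt, frog) at survey cost 3 (ratio 3/3).
Pick 2: L7 adds 4 new (otter, owl, trout, kingfisher) at survey cost 6 (ratio 4/6).
Pick 3: L8 adds 2 new (heron, hare) at survey cost 6 (ratio 2/6).
Pick 4: L1 adds 1 new (vole) at survey cost 6 (ratio 1/6).
Pick 5: L2 adds 2 new (adder, bat) at survey cost 16 (ratio 2/16).
Greedy total survey cost: 3 + 6 + 6 + 6 + 16 = 37. (The true optimum is 34, so greedy overshoots here.)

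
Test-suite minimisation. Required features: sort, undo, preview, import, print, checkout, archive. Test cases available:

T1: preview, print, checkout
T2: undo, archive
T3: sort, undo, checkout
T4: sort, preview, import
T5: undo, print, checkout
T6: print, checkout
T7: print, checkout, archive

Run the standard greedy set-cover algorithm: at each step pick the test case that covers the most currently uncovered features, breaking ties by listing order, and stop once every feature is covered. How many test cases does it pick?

Pick 1: T1 covers 3 new features (preview, print, checkout).
Pick 2: T2 covers 2 new features (undo, archive).
Pick 3: T4 covers 2 new features (sort, import).
Greedy uses 3 test cases.

3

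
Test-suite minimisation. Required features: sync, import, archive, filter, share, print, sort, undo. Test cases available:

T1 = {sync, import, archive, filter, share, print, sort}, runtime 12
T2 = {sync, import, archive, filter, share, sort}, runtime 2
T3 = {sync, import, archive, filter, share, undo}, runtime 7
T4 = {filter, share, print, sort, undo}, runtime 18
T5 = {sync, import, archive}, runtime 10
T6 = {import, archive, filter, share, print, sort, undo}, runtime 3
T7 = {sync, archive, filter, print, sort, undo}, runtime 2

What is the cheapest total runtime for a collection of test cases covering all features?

4

T2, T7 cover every feature at runtime 2 + 2 = 4.
Any cover uses at least 2 test cases; among all covering selections none totals below 4.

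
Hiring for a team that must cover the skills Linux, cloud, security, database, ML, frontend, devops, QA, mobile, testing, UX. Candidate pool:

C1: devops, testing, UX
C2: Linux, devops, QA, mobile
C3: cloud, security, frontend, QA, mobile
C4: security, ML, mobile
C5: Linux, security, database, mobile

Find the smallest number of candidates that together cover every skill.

C1, C3, C4, C5 together cover {Linux, cloud, security, database, ML, frontend, devops, QA, mobile, testing, UX} — every skill.
No 3 of the 5 candidates cover everything (all 10 triples fall short), so 4 is minimum.

4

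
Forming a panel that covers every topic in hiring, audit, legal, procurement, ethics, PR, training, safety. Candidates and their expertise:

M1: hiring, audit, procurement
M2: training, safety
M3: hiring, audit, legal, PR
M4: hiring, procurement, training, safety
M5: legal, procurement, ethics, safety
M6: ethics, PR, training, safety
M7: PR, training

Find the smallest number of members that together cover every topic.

3

M1, M3, M6 together cover {hiring, audit, legal, procurement, ethics, PR, training, safety} — every topic.
No 2 of the 7 members cover everything (all 21 pairs fall short), so 3 is minimum.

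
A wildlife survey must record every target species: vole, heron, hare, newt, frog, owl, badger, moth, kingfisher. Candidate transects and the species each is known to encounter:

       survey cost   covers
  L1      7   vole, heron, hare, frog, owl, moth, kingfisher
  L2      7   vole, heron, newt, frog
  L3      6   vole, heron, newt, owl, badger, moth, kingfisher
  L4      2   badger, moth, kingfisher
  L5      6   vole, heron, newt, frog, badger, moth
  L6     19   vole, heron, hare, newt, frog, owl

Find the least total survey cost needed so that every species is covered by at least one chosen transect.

L1, L3 cover every species at survey cost 7 + 6 = 13.
Any cover uses at least 2 transects; among all covering selections none totals below 13.

13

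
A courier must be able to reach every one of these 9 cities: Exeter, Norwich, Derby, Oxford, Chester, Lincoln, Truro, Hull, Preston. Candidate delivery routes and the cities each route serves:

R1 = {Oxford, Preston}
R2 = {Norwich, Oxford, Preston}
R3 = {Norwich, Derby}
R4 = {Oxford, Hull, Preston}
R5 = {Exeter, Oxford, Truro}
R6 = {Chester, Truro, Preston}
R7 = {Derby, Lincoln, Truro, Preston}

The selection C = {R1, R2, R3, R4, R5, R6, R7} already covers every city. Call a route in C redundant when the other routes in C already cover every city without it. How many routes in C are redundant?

3

Drop R1: the rest still cover every city — redundant.
Drop R2: the rest still cover every city — redundant.
Drop R3: the rest still cover every city — redundant.
Drop R4: Hull uncovered — not redundant.
Drop R5: Exeter uncovered — not redundant.
Drop R6: Chester uncovered — not redundant.
Drop R7: Lincoln uncovered — not redundant.
3 redundant: R1, R2, R3.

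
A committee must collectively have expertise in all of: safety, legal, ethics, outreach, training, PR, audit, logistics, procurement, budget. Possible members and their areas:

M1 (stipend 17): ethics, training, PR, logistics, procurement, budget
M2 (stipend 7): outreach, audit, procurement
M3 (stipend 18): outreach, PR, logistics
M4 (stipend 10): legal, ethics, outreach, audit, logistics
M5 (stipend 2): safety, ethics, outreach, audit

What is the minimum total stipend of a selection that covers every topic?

M1, M4, M5 cover every topic at stipend 17 + 10 + 2 = 29.
Any cover uses at least 3 members; among all covering selections none totals below 29.

29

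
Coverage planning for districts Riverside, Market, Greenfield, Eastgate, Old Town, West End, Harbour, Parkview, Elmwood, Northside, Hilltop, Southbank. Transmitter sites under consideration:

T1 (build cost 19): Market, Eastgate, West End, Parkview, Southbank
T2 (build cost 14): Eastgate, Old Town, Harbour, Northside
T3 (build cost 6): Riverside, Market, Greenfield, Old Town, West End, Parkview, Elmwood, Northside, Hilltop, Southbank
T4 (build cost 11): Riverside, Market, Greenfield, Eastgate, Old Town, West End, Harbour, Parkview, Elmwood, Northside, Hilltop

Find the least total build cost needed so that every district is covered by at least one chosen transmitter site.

T3, T4 cover every district at build cost 6 + 11 = 17.
Any cover uses at least 2 transmitter sites; among all covering selections none totals below 17.

17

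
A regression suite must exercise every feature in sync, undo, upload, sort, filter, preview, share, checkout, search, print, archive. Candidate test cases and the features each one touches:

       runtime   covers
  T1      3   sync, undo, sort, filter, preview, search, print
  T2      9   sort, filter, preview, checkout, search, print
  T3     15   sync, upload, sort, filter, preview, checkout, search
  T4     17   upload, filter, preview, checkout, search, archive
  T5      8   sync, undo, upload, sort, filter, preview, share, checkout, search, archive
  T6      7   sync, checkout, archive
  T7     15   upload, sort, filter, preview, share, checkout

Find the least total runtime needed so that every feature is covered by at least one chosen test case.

11

T1, T5 cover every feature at runtime 3 + 8 = 11.
Any cover uses at least 2 test cases; among all covering selections none totals below 11.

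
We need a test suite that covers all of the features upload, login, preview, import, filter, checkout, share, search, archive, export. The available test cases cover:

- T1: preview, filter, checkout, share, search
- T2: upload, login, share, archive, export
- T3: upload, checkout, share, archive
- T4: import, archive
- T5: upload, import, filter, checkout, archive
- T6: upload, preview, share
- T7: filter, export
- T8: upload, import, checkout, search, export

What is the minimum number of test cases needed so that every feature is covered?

3

T1, T2, T4 together cover {upload, login, preview, import, filter, checkout, share, search, archive, export} — every feature.
No 2 of the 8 test cases cover everything (all 28 pairs fall short), so 3 is minimum.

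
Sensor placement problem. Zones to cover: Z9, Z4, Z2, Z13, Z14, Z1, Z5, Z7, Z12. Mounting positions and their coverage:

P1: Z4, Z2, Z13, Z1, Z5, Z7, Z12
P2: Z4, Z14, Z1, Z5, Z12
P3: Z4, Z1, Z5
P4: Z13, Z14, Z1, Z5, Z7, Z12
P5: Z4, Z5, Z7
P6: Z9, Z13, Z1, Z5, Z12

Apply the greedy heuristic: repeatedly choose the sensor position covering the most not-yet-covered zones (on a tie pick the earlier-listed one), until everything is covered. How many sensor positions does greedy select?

Pick 1: P1 covers 7 new zones (Z4, Z2, Z13, Z1, Z5, Z7, Z12).
Pick 2: P2 covers 1 new zones (Z14).
Pick 3: P6 covers 1 new zones (Z9).
Greedy uses 3 sensor positions.

3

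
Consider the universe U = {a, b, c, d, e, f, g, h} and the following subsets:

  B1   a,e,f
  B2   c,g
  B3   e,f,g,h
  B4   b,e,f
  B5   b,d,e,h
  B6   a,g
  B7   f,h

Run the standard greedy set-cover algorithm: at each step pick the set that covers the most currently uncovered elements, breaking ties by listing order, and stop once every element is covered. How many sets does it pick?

Pick 1: B3 covers 4 new elements (e, f, g, h).
Pick 2: B5 covers 2 new elements (b, d).
Pick 3: B1 covers 1 new elements (a).
Pick 4: B2 covers 1 new elements (c).
Greedy uses 4 sets. (The true minimum is 3.)

4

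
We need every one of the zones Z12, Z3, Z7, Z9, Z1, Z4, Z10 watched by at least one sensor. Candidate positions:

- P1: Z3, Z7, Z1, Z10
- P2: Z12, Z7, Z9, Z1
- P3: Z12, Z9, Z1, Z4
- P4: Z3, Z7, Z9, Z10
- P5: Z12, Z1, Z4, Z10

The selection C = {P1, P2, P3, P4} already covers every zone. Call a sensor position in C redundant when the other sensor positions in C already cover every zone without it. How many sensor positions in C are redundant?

3

Drop P1: the rest still cover every zone — redundant.
Drop P2: the rest still cover every zone — redundant.
Drop P3: Z4 uncovered — not redundant.
Drop P4: the rest still cover every zone — redundant.
3 redundant: P1, P2, P4.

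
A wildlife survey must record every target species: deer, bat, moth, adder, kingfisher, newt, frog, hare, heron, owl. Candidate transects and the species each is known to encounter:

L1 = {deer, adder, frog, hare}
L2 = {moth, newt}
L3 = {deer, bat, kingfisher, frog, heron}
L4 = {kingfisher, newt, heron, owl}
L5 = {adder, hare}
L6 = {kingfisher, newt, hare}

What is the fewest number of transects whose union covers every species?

L1, L2, L3, L4 together cover {deer, bat, moth, adder, kingfisher, newt, frog, hare, heron, owl} — every species.
No 3 of the 6 transects cover everything (all 20 triples fall short), so 4 is minimum.

4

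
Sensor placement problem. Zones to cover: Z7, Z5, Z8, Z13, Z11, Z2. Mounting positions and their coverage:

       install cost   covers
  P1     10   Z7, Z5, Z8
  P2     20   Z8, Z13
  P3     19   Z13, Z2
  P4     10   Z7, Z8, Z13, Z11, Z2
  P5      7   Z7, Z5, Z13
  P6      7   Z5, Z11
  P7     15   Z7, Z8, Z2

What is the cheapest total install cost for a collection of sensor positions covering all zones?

P4, P5 cover every zone at install cost 10 + 7 = 17.
Any cover uses at least 2 sensor positions; among all covering selections none totals below 17.

17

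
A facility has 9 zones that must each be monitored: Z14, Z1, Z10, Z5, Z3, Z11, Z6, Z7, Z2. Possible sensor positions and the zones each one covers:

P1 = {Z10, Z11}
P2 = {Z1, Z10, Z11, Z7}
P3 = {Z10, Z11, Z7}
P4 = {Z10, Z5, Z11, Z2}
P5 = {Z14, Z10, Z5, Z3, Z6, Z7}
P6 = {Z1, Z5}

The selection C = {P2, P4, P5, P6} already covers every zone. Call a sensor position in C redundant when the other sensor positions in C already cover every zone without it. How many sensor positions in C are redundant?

Drop P2: the rest still cover every zone — redundant.
Drop P4: Z2 uncovered — not redundant.
Drop P5: Z14, Z3, Z6 uncovered — not redundant.
Drop P6: the rest still cover every zone — redundant.
2 redundant: P2, P6.

2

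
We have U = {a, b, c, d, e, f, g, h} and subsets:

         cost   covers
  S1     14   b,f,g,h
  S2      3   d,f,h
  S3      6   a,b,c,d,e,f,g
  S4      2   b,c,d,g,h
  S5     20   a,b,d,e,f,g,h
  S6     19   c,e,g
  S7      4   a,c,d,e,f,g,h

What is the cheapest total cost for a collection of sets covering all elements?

6

S4, S7 cover every element at cost 2 + 4 = 6.
Any cover uses at least 2 sets; among all covering selections none totals below 6.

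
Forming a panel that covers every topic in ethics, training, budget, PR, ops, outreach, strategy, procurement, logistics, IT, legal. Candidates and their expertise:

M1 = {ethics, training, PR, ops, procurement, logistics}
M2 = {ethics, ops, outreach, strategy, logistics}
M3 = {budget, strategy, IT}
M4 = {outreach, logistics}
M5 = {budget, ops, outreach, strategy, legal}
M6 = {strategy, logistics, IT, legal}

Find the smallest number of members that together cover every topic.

3

M1, M3, M5 together cover {ethics, training, budget, PR, ops, outreach, strategy, procurement, logistics, IT, legal} — every topic.
No 2 of the 6 members cover everything (all 15 pairs fall short), so 3 is minimum.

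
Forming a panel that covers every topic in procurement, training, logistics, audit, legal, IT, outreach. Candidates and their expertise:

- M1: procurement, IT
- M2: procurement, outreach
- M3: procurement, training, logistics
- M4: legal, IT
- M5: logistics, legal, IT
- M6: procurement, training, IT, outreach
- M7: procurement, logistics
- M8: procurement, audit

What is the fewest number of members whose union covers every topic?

M5, M6, M8 together cover {procurement, training, logistics, audit, legal, IT, outreach} — every topic.
No 2 of the 8 members cover everything (all 28 pairs fall short), so 3 is minimum.

3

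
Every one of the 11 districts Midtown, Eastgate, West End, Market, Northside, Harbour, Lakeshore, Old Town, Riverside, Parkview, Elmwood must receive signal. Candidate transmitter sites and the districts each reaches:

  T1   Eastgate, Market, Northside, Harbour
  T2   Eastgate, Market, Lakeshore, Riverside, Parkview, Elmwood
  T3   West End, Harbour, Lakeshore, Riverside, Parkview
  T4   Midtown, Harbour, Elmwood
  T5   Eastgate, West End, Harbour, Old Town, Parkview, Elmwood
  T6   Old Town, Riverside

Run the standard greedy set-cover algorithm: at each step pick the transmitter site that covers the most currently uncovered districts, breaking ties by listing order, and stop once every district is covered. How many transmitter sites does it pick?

4

Pick 1: T2 covers 6 new districts (Eastgate, Market, Lakeshore, Riverside, Parkview, Elmwood).
Pick 2: T5 covers 3 new districts (West End, Harbour, Old Town).
Pick 3: T1 covers 1 new districts (Northside).
Pick 4: T4 covers 1 new districts (Midtown).
Greedy uses 4 transmitter sites.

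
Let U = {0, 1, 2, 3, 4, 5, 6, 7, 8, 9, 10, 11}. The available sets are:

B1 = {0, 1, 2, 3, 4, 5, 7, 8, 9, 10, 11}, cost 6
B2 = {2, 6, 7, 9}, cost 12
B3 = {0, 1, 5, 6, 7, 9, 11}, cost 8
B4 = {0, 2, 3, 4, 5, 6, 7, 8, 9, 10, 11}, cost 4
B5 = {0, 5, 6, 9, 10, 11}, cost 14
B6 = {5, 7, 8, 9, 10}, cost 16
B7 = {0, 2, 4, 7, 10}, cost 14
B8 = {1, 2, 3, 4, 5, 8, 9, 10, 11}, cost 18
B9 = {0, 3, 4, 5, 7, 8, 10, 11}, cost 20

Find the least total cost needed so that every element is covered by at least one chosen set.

B1, B4 cover every element at cost 6 + 4 = 10.
Any cover uses at least 2 sets; among all covering selections none totals below 10.

10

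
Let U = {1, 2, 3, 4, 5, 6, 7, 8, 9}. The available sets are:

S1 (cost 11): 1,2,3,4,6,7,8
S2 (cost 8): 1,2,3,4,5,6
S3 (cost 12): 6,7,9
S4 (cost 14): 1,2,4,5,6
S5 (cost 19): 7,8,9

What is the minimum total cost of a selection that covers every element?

27

S2, S5 cover every element at cost 8 + 19 = 27.
Any cover uses at least 2 sets; among all covering selections none totals below 27.
Greedy by coverage-per-cost would pick S2, S1, S3 for 31 — worse than the optimum 27.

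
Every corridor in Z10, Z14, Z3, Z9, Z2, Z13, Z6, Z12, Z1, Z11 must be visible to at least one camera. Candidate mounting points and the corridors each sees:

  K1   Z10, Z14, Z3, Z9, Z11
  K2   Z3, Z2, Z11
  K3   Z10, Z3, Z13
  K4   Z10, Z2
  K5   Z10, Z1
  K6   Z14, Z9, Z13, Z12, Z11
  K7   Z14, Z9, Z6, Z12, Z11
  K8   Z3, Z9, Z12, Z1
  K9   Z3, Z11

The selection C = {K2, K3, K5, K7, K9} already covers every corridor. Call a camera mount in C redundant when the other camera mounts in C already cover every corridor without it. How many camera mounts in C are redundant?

Drop K2: Z2 uncovered — not redundant.
Drop K3: Z13 uncovered — not redundant.
Drop K5: Z1 uncovered — not redundant.
Drop K7: Z14, Z9, Z6, Z12 uncovered — not redundant.
Drop K9: the rest still cover every corridor — redundant.
1 redundant: K9.

1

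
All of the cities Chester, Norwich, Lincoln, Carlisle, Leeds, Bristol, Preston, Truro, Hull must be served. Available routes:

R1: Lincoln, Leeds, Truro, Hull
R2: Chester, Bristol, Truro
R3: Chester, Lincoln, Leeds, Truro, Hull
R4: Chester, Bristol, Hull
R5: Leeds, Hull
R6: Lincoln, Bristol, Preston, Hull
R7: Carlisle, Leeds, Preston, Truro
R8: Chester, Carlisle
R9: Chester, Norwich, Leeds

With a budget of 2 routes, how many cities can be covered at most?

7

Choosing R3, R6 covers {Chester, Lincoln, Leeds, Bristol, Preston, Truro, Hull} — 7 cities.
No choice of 2 routes does better; here Norwich, Carlisle are left uncovered.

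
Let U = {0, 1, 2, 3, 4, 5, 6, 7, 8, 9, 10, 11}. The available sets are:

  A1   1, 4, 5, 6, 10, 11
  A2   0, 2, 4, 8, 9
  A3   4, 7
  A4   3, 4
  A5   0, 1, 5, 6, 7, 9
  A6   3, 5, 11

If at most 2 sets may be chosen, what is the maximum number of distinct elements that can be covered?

Choosing A1, A2 covers {0, 1, 2, 4, 5, 6, 8, 9, 10, 11} — 10 elements.
No choice of 2 sets does better; here 3, 7 are left uncovered.

10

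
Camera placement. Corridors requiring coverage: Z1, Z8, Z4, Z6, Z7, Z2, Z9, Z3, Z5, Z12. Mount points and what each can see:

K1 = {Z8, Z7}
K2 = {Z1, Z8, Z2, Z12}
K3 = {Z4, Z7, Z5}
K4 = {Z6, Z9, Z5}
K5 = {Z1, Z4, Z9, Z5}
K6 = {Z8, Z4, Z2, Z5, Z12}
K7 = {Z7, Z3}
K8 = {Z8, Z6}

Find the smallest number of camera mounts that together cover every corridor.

4

K2, K3, K4, K7 together cover {Z1, Z8, Z4, Z6, Z7, Z2, Z9, Z3, Z5, Z12} — every corridor.
No 3 of the 8 camera mounts cover everything (all 56 triples fall short), so 4 is minimum.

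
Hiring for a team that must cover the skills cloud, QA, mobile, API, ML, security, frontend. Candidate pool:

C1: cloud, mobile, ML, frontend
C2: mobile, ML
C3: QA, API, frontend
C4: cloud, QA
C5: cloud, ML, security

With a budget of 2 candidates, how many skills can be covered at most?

6

Choosing C1, C3 covers {cloud, QA, mobile, API, ML, frontend} — 6 skills.
No choice of 2 candidates does better; here security is left uncovered.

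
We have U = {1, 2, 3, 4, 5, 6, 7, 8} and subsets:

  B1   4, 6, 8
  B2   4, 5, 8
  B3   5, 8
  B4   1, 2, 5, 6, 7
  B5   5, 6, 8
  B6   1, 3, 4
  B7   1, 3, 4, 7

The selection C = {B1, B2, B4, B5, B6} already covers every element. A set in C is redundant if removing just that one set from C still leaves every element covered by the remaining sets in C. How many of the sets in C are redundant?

3

Drop B1: the rest still cover every element — redundant.
Drop B2: the rest still cover every element — redundant.
Drop B4: 2, 7 uncovered — not redundant.
Drop B5: the rest still cover every element — redundant.
Drop B6: 3 uncovered — not redundant.
3 redundant: B1, B2, B5.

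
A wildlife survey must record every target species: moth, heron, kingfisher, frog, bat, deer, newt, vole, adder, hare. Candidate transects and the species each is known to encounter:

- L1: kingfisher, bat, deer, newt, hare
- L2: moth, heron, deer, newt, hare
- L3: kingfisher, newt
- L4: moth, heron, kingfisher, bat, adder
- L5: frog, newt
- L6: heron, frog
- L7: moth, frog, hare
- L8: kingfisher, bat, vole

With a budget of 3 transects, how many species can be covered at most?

Choosing L1, L4, L5 covers {moth, heron, kingfisher, frog, bat, deer, newt, adder, hare} — 9 species.
No choice of 3 transects does better; here vole is left uncovered.

9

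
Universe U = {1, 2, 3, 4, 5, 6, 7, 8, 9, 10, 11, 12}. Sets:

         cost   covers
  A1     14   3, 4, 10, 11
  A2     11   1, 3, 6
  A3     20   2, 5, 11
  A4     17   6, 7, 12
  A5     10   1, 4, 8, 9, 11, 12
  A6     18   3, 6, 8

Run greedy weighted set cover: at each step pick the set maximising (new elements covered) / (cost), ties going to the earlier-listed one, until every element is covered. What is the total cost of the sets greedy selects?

72

Pick 1: A5 adds 6 new (1, 4, 8, 9, 11, 12) at cost 10 (ratio 6/10).
Pick 2: A2 adds 2 new (3, 6) at cost 11 (ratio 2/11).
Pick 3: A3 adds 2 new (2, 5) at cost 20 (ratio 2/20).
Pick 4: A1 adds 1 new (10) at cost 14 (ratio 1/14).
Pick 5: A4 adds 1 new (7) at cost 17 (ratio 1/17).
Greedy total cost: 10 + 11 + 20 + 14 + 17 = 72. (The true optimum is 61, so greedy overshoots here.)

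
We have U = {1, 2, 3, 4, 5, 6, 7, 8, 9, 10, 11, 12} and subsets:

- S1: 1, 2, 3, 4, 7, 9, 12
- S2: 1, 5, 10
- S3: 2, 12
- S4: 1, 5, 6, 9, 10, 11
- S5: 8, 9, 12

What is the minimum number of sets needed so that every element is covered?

S1, S4, S5 together cover {1, 2, 3, 4, 5, 6, 7, 8, 9, 10, 11, 12} — every element.
No 2 of the 5 sets cover everything (all 10 pairs fall short), so 3 is minimum.

3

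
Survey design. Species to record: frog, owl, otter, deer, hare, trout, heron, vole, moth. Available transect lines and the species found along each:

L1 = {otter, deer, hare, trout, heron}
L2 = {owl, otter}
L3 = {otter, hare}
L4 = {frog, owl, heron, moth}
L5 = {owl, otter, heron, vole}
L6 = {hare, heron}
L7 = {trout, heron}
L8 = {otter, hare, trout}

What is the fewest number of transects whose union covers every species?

3

L1, L4, L5 together cover {frog, owl, otter, deer, hare, trout, heron, vole, moth} — every species.
No 2 of the 8 transects cover everything (all 28 pairs fall short), so 3 is minimum.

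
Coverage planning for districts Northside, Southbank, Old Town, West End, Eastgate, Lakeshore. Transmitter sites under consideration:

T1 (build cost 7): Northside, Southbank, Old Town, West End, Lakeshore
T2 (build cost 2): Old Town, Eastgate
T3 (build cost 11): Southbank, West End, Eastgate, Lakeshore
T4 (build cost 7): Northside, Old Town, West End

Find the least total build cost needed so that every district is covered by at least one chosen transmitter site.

T1, T2 cover every district at build cost 7 + 2 = 9.
Any cover uses at least 2 transmitter sites; among all covering selections none totals below 9.

9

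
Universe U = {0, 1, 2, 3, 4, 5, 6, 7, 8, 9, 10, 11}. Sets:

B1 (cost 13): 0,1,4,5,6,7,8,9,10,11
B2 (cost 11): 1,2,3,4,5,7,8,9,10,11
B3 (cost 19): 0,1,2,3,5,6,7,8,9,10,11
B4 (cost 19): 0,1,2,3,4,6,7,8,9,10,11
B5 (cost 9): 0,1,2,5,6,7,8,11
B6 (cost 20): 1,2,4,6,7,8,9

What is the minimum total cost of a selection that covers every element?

20

B2, B5 cover every element at cost 11 + 9 = 20.
Any cover uses at least 2 sets; among all covering selections none totals below 20.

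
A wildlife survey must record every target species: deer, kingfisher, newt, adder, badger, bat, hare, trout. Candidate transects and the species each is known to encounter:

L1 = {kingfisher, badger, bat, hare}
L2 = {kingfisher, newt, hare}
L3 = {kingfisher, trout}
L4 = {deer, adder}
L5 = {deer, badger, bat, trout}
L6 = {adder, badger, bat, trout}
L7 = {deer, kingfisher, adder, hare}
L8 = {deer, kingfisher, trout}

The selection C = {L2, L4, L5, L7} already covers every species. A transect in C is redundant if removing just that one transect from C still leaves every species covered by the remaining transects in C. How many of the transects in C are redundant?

Drop L2: newt uncovered — not redundant.
Drop L4: the rest still cover every species — redundant.
Drop L5: badger, bat, trout uncovered — not redundant.
Drop L7: the rest still cover every species — redundant.
2 redundant: L4, L7.

2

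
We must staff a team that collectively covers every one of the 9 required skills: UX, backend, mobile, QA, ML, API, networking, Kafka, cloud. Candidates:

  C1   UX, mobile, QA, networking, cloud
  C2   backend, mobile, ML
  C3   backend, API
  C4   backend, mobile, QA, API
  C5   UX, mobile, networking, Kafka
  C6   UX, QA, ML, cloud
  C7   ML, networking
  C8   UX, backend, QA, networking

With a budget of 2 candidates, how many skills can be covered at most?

7

Choosing C1, C2 covers {UX, backend, mobile, QA, ML, networking, cloud} — 7 skills.
No choice of 2 candidates does better; here API, Kafka are left uncovered.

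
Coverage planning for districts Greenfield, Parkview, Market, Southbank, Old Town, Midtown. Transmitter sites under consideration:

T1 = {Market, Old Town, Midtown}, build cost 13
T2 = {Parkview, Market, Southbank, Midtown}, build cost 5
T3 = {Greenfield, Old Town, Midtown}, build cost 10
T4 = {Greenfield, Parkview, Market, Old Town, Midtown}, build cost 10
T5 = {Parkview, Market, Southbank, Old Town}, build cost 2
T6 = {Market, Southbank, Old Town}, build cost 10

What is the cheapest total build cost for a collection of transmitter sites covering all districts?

12

T3, T5 cover every district at build cost 10 + 2 = 12.
Any cover uses at least 2 transmitter sites; among all covering selections none totals below 12.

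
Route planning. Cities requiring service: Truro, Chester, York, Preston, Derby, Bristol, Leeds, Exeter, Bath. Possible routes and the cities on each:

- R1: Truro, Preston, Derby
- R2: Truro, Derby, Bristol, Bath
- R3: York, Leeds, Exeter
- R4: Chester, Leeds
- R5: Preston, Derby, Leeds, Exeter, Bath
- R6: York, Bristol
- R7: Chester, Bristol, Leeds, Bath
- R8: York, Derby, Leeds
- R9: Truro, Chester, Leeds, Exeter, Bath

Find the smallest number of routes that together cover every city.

3

R1, R3, R7 together cover {Truro, Chester, York, Preston, Derby, Bristol, Leeds, Exeter, Bath} — every city.
No 2 of the 9 routes cover everything (all 36 pairs fall short), so 3 is minimum.
Greedy (largest uncovered first) would take R5, R2, R3, R4 — 4 routes — but 3 suffice.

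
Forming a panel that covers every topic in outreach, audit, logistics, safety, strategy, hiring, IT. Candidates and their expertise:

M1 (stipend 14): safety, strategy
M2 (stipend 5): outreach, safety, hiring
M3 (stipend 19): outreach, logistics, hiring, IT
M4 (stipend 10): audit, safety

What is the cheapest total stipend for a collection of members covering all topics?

43

M1, M3, M4 cover every topic at stipend 14 + 19 + 10 = 43.
Any cover uses at least 3 members; among all covering selections none totals below 43.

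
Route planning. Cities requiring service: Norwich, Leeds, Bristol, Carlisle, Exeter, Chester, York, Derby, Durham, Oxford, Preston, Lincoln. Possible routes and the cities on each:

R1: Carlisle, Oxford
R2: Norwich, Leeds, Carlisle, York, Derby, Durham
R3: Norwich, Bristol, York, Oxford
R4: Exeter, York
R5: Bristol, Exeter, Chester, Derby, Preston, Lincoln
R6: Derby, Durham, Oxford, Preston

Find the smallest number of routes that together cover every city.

3

R1, R2, R5 together cover {Norwich, Leeds, Bristol, Carlisle, Exeter, Chester, York, Derby, Durham, Oxford, Preston, Lincoln} — every city.
No 2 of the 6 routes cover everything (all 15 pairs fall short), so 3 is minimum.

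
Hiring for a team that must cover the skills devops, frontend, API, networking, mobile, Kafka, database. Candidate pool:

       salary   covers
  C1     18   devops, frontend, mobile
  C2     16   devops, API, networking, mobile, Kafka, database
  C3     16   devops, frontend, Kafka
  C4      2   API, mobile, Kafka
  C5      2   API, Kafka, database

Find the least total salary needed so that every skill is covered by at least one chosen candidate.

32

C2, C3 cover every skill at salary 16 + 16 = 32.
Any cover uses at least 2 candidates; among all covering selections none totals below 32.
Greedy by coverage-per-salary would pick C4, C5, C2, C3 for 36 — worse than the optimum 32.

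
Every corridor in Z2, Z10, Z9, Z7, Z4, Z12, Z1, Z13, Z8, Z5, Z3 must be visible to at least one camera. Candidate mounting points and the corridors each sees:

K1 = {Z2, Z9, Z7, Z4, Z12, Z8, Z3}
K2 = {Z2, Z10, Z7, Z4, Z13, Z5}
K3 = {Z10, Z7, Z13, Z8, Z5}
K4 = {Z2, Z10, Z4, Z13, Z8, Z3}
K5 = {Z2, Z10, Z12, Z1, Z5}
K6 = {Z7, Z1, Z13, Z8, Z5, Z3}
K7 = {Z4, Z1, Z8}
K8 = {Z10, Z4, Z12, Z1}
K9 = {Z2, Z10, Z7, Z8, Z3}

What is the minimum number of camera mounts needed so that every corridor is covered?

K1, K2, K5 together cover {Z2, Z10, Z9, Z7, Z4, Z12, Z1, Z13, Z8, Z5, Z3} — every corridor.
No 2 of the 9 camera mounts cover everything (all 36 pairs fall short), so 3 is minimum.

3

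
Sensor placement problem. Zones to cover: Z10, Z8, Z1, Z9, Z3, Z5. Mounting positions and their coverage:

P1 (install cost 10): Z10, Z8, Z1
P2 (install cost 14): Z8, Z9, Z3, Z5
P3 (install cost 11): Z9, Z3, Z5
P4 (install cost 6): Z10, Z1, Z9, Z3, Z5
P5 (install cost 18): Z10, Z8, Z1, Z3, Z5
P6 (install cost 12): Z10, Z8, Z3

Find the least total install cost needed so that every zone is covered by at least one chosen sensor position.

16

P1, P4 cover every zone at install cost 10 + 6 = 16.
Any cover uses at least 2 sensor positions; among all covering selections none totals below 16.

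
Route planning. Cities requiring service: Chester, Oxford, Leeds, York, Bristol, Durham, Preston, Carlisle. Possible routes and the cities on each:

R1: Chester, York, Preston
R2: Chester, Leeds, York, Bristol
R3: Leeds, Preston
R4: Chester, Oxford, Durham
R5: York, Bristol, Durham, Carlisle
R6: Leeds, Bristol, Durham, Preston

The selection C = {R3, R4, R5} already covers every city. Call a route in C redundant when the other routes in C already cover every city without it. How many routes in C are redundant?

Drop R3: Leeds, Preston uncovered — not redundant.
Drop R4: Chester, Oxford uncovered — not redundant.
Drop R5: York, Bristol, Carlisle uncovered — not redundant.
None of the routes in C is redundant.

0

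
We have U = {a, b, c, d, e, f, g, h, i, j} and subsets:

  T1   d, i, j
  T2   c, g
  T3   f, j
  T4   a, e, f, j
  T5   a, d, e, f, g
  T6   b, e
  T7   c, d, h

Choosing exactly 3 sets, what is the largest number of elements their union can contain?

9

Choosing T1, T5, T7 covers {a, c, d, e, f, g, h, i, j} — 9 elements.
No choice of 3 sets does better; here b is left uncovered.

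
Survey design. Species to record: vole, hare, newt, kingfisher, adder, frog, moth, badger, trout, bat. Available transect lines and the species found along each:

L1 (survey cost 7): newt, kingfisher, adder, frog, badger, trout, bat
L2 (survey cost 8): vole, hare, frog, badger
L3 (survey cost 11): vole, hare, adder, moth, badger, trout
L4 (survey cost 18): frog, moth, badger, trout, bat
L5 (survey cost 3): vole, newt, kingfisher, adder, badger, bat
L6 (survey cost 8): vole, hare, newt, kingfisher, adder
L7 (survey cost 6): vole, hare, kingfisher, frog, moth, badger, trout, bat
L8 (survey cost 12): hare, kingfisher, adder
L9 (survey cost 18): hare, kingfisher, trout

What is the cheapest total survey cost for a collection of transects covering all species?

L5, L7 cover every species at survey cost 3 + 6 = 9.
Any cover uses at least 2 transects; among all covering selections none totals below 9.

9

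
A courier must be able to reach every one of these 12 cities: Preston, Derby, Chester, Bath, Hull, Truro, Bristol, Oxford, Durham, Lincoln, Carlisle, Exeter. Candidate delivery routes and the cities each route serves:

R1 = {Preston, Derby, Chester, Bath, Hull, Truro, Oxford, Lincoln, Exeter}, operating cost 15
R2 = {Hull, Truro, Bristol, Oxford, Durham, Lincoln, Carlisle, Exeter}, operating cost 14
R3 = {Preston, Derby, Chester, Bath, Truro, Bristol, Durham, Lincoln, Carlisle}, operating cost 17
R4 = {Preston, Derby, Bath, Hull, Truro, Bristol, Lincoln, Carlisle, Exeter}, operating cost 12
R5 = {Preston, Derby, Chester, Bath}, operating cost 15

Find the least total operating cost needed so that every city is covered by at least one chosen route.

R1, R2 cover every city at operating cost 15 + 14 = 29.
Any cover uses at least 2 routes; among all covering selections none totals below 29.
Greedy by coverage-per-operating cost would pick R4, R2, R1 for 41 — worse than the optimum 29.

29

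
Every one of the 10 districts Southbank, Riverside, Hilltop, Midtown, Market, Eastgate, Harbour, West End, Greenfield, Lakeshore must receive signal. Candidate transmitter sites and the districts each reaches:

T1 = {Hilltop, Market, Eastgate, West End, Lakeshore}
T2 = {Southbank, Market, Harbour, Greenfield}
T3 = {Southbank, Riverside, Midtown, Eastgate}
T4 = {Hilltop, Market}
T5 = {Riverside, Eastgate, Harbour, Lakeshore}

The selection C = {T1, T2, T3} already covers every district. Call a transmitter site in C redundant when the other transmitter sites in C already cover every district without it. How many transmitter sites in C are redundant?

0

Drop T1: Hilltop, West End, Lakeshore uncovered — not redundant.
Drop T2: Harbour, Greenfield uncovered — not redundant.
Drop T3: Riverside, Midtown uncovered — not redundant.
None of the transmitter sites in C is redundant.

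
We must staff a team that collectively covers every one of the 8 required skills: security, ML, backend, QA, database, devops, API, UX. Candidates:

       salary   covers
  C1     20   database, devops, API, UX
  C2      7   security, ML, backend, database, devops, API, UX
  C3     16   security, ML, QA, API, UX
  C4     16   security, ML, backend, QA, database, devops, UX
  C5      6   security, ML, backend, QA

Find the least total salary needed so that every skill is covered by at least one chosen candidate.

13

C2, C5 cover every skill at salary 7 + 6 = 13.
Any cover uses at least 2 candidates; among all covering selections none totals below 13.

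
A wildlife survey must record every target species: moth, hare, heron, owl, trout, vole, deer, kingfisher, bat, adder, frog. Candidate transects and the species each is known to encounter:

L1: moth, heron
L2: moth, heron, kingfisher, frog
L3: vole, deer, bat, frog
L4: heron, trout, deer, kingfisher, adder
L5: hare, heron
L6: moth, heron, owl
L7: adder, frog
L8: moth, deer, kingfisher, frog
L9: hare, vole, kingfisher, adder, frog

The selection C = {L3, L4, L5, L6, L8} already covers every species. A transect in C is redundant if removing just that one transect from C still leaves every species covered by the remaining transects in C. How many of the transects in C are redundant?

1

Drop L3: vole, bat uncovered — not redundant.
Drop L4: trout, adder uncovered — not redundant.
Drop L5: hare uncovered — not redundant.
Drop L6: owl uncovered — not redundant.
Drop L8: the rest still cover every species — redundant.
1 redundant: L8.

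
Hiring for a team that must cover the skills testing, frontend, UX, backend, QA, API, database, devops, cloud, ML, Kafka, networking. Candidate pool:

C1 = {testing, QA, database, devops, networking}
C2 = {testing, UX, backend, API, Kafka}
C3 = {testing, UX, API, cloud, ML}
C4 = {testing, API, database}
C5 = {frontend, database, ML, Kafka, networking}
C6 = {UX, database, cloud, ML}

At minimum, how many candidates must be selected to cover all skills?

4

C1, C2, C3, C5 together cover {testing, frontend, UX, backend, QA, API, database, devops, cloud, ML, Kafka, networking} — every skill.
No 3 of the 6 candidates cover everything (all 20 triples fall short), so 4 is minimum.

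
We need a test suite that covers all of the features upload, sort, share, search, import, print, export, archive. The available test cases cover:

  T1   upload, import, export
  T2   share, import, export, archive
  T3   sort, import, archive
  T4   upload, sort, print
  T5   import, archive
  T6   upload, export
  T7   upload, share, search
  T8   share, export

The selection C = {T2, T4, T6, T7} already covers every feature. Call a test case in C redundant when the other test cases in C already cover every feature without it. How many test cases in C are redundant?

1

Drop T2: import, archive uncovered — not redundant.
Drop T4: sort, print uncovered — not redundant.
Drop T6: the rest still cover every feature — redundant.
Drop T7: search uncovered — not redundant.
1 redundant: T6.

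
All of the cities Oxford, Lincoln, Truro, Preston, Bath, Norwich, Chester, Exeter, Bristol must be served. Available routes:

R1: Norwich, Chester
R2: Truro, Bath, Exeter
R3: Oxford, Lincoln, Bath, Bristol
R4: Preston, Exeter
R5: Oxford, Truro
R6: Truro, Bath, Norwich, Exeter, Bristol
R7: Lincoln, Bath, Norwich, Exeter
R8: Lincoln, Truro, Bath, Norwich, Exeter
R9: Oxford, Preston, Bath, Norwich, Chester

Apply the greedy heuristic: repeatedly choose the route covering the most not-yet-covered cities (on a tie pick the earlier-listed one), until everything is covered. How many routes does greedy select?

Pick 1: R6 covers 5 new cities (Truro, Bath, Norwich, Exeter, Bristol).
Pick 2: R9 covers 3 new cities (Oxford, Preston, Chester).
Pick 3: R3 covers 1 new cities (Lincoln).
Greedy uses 3 routes.

3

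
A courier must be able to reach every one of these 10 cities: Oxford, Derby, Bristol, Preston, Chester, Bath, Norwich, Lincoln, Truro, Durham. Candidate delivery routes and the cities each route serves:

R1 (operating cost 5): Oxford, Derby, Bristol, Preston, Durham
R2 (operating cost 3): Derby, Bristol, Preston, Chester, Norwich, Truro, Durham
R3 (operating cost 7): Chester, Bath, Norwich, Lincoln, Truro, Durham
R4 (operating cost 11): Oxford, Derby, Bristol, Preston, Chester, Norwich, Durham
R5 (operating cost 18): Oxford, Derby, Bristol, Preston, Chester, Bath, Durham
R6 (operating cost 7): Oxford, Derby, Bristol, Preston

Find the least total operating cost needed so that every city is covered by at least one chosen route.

R1, R3 cover every city at operating cost 5 + 7 = 12.
Any cover uses at least 2 routes; among all covering selections none totals below 12.

12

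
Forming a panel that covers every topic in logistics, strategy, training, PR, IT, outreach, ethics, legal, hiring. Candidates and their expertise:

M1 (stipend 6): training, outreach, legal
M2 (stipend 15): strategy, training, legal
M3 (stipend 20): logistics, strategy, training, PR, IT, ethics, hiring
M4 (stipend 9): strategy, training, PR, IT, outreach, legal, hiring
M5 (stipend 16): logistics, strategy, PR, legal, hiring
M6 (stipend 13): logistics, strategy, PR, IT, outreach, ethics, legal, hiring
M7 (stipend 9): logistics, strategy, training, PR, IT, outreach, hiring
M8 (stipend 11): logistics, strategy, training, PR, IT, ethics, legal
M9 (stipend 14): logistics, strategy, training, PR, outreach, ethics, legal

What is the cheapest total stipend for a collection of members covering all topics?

19

M1, M6 cover every topic at stipend 6 + 13 = 19.
Any cover uses at least 2 members; among all covering selections none totals below 19.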